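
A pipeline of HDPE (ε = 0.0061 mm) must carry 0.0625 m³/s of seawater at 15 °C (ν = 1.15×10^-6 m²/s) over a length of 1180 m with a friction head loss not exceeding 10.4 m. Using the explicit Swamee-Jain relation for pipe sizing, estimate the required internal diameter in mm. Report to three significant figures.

Swamee-Jain (Type III): D = 0.66·[ε^1.25·(LQ²/(gh_f))^4.75 + ν·Q^9.4·(L/(gh_f))^5.2]^0.04
LQ²/(gh_f) = 0.04518; L/(gh_f) = 11.57
Term 1 = ε^1.25·(…)^4.75 = 1.24×10^-13; Term 2 = ν·Q^9.4·(…)^5.2 = 1.86×10^-12
D = 0.66·(1.24×10^-13 + 1.86×10^-12)^0.04 = 0.2246 m = 225 mm
Check: V = 1.58 m/s, Re = 3.08×10^5, f = 0.01462, h_f = 9.74 m ≈ 10.4 m ✓

D ≈ 225 mm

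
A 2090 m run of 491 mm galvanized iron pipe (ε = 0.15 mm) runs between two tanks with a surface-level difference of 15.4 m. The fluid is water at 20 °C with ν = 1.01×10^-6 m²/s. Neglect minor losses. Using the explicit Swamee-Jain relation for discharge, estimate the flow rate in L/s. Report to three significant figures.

Q ≈ 403 L/s

Swamee-Jain (Type II): Q = -0.965·√(gD⁵h_f/L)·ln[ε/(3.7D) + √(3.17ν²L/(gD³h_f))]
√(gD⁵h_f/L) = √(9.81·0.491⁵·15.4/2090) = 0.04542
ε/(3.7D) = 8.26×10^-5; √(3.17ν²L/(gD³h_f)) = 1.94×10^-5
Q = -0.965·0.04542·ln(1.020×10^-4) = 0.4028 m³/s
Check: V = 2.13 m/s, Re = 1.03×10^6, f = 0.01578, h_f = 15.5 m ≈ 15.4 m ✓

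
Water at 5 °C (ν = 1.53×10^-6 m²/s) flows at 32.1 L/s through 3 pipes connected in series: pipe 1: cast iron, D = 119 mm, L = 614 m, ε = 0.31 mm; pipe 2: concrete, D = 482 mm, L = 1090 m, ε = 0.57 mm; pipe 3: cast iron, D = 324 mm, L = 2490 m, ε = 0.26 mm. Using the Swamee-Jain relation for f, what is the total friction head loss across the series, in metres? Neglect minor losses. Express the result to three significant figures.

H ≈ 58.3 m

Pipe 1: V = 2.886 m/s, Re = 2.24×10^5, ε/D = 0.00261, f = 0.02599, h_1 = f(L/D)V²/2g = 56.94 m
Pipe 2: V = 0.1759 m/s, Re = 5.54×10^4, ε/D = 0.00118, f = 0.02439, h_2 = f(L/D)V²/2g = 0.08699 m
Pipe 3: V = 0.3893 m/s, Re = 8.24×10^4, ε/D = 8.02×10^-4, f = 0.02210, h_3 = f(L/D)V²/2g = 1.312 m
Series → Q common, losses add: H = Σh = 58.33 m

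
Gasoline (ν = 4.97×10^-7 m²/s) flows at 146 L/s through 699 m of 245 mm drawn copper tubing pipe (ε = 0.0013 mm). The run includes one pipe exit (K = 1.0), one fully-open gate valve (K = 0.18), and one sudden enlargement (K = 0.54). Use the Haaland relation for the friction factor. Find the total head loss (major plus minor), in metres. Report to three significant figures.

H_L ≈ 16.1 m

V = 4Q/(πD²) = 3.097 m/s; V²/2g = 0.4888 m
Re = 1.53×10^6, ε/D = 5.31×10^-6 → f = 0.01093 (Haaland)
Major: h_f = f(L/D)·V²/2g = 0.01093·2853·0.4888 = 15.24 m
Minor: ΣK = 1.72; h_m = ΣK·V²/2g = 0.8408 m
Total H_L = 15.24 + 0.8408 = 16.08 m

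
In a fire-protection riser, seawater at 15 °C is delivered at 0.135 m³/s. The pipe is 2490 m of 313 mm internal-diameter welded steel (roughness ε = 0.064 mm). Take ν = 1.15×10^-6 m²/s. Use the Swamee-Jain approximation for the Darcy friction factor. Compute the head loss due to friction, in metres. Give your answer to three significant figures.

h_f ≈ 19.5 m

V = 4Q/(πD²) = 4·0.135/(π·0.313²) = 1.755 m/s
Re = VD/ν = 1.755·0.313/1.15×10^-6 = 4.78×10^5 → turbulent
ε/D = 0.064/313 = 2.04×10^-4
Swamee-Jain: f = 0.01562
h_f = f(L/D)V²/(2g) = 0.01562·(2490/0.313)·1.755²/(2·9.81) = 19.49 m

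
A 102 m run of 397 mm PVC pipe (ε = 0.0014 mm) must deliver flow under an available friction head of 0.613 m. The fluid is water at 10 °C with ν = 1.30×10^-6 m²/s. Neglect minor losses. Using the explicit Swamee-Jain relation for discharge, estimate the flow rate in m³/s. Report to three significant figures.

Q ≈ 0.236 m³/s

Swamee-Jain (Type II): Q = -0.965·√(gD⁵h_f/L)·ln[ε/(3.7D) + √(3.17ν²L/(gD³h_f))]
√(gD⁵h_f/L) = √(9.81·0.397⁵·0.613/102) = 0.02411
ε/(3.7D) = 9.53×10^-7; √(3.17ν²L/(gD³h_f)) = 3.81×10^-5
Q = -0.965·0.02411·ln(3.906×10^-5) = 0.2362 m³/s
Check: V = 1.91 m/s, Re = 5.83×10^5, f = 0.01280, h_f = 0.610 m ≈ 0.613 m ✓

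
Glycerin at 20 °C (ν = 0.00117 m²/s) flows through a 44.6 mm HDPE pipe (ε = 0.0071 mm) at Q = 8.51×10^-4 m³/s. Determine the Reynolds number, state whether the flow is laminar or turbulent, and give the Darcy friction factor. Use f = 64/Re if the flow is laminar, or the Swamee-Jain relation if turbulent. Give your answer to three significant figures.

V = 4Q/(πD²) = 0.5447 m/s
Re = VD/ν = 0.5447·0.0446/0.00117 = 20.8
Re < 2300 → laminar → f = 64/Re = 3.082

Re ≈ 20.8; laminar; f = 64/Re ≈ 3.08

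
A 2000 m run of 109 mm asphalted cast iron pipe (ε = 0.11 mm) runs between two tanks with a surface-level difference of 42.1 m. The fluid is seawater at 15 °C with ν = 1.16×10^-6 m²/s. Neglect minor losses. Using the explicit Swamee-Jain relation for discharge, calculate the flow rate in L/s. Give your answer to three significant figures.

Swamee-Jain (Type II): Q = -0.965·√(gD⁵h_f/L)·ln[ε/(3.7D) + √(3.17ν²L/(gD³h_f))]
√(gD⁵h_f/L) = √(9.81·0.109⁵·42.1/2000) = 0.001782
ε/(3.7D) = 2.73×10^-4; √(3.17ν²L/(gD³h_f)) = 1.26×10^-4
Q = -0.965·0.001782·ln(3.990×10^-4) = 0.01346 m³/s
Check: V = 1.44 m/s, Re = 1.36×10^5, f = 0.02180, h_f = 42.4 m ≈ 42.1 m ✓

Q ≈ 13.5 L/s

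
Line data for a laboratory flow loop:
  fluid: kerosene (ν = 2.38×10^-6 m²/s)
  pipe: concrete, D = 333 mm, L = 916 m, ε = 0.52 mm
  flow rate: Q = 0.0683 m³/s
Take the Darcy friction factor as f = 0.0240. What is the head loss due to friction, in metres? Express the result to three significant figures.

h_f ≈ 2.07 m

V = 4Q/(πD²) = 4·0.0683/(π·0.333²) = 0.7842 m/s
h_f = f(L/D)V²/(2g) = 0.02400·(916/0.333)·0.7842²/(2·9.81) = 2.069 m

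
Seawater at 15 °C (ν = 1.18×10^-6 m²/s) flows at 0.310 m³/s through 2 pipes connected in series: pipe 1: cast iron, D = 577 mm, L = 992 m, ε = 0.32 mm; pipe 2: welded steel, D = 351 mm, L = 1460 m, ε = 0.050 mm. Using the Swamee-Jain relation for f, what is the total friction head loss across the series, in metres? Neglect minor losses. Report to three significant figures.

H ≈ 33.0 m

Pipe 1: V = 1.186 m/s, Re = 5.80×10^5, ε/D = 5.55×10^-4, f = 0.01799, h_1 = f(L/D)V²/2g = 2.216 m
Pipe 2: V = 3.204 m/s, Re = 9.53×10^5, ε/D = 1.42×10^-4, f = 0.01414, h_2 = f(L/D)V²/2g = 30.76 m
Series → Q common, losses add: H = Σh = 32.98 m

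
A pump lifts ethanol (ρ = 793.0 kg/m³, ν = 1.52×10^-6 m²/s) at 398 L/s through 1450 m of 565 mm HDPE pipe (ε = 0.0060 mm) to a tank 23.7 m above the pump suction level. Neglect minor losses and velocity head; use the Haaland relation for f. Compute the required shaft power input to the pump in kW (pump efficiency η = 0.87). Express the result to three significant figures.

P_shaft ≈ 99.4 kW

V = 4Q/(πD²) = 1.587 m/s; Re = 5.90×10^5; ε/D = 1.06×10^-5; f = 0.01282
h_f = f(L/D)V²/2g = 4.226 m
Total head H = z + h_f = 23.7 + 4.226 = 27.93 m
P_hyd = ρgQH = 793.0·9.81·0.398·27.93 = 86.46 kW
P_shaft = P_hyd/η = 86.46/0.87 = 99.38 kW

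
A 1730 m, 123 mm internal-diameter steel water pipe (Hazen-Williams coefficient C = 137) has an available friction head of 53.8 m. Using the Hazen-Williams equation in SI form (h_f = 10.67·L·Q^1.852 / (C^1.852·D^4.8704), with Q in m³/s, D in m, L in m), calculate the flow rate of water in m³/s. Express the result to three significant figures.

Q ≈ 0.0237 m³/s

Rearranging: Q = [h_f·C^1.852·D^4.8704 / (10.67·L)]^(1/1.852)
Q = [53.8·137^1.852·0.123^4.8704 / (10.67·1730)]^0.540 = 0.02368 m³/s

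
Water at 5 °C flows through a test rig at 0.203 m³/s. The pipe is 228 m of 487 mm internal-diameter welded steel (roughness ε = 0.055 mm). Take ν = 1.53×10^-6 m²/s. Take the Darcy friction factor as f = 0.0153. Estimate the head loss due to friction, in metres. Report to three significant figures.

h_f ≈ 0.434 m

V = 4Q/(πD²) = 4·0.203/(π·0.487²) = 1.090 m/s
h_f = f(L/D)V²/(2g) = 0.01530·(228/0.487)·1.090²/(2·9.81) = 0.4336 m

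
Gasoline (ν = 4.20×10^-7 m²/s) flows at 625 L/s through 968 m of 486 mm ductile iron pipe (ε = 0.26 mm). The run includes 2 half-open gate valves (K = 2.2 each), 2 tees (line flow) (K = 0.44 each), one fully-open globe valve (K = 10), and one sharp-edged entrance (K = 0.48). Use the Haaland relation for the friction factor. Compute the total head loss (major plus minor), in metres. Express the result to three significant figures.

H_L ≈ 28.8 m

V = 4Q/(πD²) = 3.369 m/s; V²/2g = 0.5785 m
Re = 3.90×10^6, ε/D = 5.35×10^-4 → f = 0.01710 (Haaland)
Major: h_f = f(L/D)·V²/2g = 0.01710·1992·0.5785 = 19.71 m
Minor: ΣK = 15.8; h_m = ΣK·V²/2g = 9.118 m
Total H_L = 19.71 + 9.118 = 28.82 m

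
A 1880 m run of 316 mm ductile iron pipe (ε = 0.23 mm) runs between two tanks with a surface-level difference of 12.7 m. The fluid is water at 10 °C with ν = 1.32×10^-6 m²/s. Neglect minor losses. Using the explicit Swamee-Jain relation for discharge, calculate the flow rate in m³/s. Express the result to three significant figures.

Q ≈ 0.116 m³/s

Swamee-Jain (Type II): Q = -0.965·√(gD⁵h_f/L)·ln[ε/(3.7D) + √(3.17ν²L/(gD³h_f))]
√(gD⁵h_f/L) = √(9.81·0.316⁵·12.7/1880) = 0.01445
ε/(3.7D) = 1.97×10^-4; √(3.17ν²L/(gD³h_f)) = 5.14×10^-5
Q = -0.965·0.01445·ln(2.481×10^-4) = 0.1158 m³/s
Check: V = 1.48 m/s, Re = 3.53×10^5, f = 0.01936, h_f = 12.8 m ≈ 12.7 m ✓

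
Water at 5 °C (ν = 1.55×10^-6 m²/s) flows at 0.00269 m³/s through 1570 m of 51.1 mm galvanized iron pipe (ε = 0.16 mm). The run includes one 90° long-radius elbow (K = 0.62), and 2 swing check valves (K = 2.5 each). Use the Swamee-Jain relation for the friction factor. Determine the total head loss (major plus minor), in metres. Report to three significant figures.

V = 4Q/(πD²) = 1.312 m/s; V²/2g = 0.08769 m
Re = 4.32×10^4, ε/D = 0.00313 → f = 0.02954 (Swamee-Jain)
Major: h_f = f(L/D)·V²/2g = 0.02954·30724·0.08769 = 79.58 m
Minor: ΣK = 5.62; h_m = ΣK·V²/2g = 0.4928 m
Total H_L = 79.58 + 0.4928 = 80.07 m

H_L ≈ 80.1 m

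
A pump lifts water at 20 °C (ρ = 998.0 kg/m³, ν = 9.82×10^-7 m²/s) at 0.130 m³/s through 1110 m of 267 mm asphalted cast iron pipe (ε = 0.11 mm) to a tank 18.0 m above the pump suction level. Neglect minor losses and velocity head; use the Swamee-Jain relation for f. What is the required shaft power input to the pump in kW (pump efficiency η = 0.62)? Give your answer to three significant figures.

P_shaft ≈ 76.8 kW

V = 4Q/(πD²) = 2.322 m/s; Re = 6.31×10^5; ε/D = 4.12×10^-4; f = 0.01699
h_f = f(L/D)V²/2g = 19.41 m
Total head H = z + h_f = 18.0 + 19.41 = 37.41 m
P_hyd = ρgQH = 998.0·9.81·0.130·37.41 = 47.61 kW
P_shaft = P_hyd/η = 47.61/0.62 = 76.79 kW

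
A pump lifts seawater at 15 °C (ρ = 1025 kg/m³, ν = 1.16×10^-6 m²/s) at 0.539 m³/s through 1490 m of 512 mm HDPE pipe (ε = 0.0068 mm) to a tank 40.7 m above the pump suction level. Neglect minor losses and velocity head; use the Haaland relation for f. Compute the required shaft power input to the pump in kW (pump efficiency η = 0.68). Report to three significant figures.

V = 4Q/(πD²) = 2.618 m/s; Re = 1.16×10^6; ε/D = 1.33×10^-5; f = 0.01158
h_f = f(L/D)V²/2g = 11.77 m
Total head H = z + h_f = 40.7 + 11.77 = 52.47 m
P_hyd = ρgQH = 1025·9.81·0.539·52.47 = 284.4 kW
P_shaft = P_hyd/η = 284.4/0.68 = 418.2 kW

P_shaft ≈ 418 kW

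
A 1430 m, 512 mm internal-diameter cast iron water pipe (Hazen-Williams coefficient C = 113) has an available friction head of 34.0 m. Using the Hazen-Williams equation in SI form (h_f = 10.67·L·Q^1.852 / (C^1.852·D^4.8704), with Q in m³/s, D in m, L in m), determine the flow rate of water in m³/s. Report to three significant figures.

Rearranging: Q = [h_f·C^1.852·D^4.8704 / (10.67·L)]^(1/1.852)
Q = [34.0·113^1.852·0.512^4.8704 / (10.67·1430)]^0.540 = 0.7187 m³/s

Q ≈ 0.719 m³/s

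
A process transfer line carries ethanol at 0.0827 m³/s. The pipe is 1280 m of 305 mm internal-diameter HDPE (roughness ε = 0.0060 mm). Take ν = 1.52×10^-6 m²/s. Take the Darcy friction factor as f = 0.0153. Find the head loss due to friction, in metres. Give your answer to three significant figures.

h_f ≈ 4.19 m

V = 4Q/(πD²) = 4·0.0827/(π·0.305²) = 1.132 m/s
h_f = f(L/D)V²/(2g) = 0.01530·(1280/0.305)·1.132²/(2·9.81) = 4.193 m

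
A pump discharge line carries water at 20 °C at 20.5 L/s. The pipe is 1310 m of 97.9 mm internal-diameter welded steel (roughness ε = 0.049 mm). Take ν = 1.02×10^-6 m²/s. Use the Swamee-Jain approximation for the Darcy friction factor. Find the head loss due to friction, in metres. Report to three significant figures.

V = 4Q/(πD²) = 4·0.0205/(π·0.0979²) = 2.723 m/s
Re = VD/ν = 2.723·0.0979/1.02×10^-6 = 2.61×10^5 → turbulent
ε/D = 0.049/97.9 = 5.01×10^-4
Swamee-Jain: f = 0.01852
h_f = f(L/D)V²/(2g) = 0.01852·(1310/0.0979)·2.723²/(2·9.81) = 93.67 m

h_f ≈ 93.7 m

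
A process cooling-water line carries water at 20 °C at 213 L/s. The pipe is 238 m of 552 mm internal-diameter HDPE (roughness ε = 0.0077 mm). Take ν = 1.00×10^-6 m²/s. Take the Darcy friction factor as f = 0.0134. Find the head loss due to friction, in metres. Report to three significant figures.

h_f ≈ 0.233 m

V = 4Q/(πD²) = 4·0.213/(π·0.552²) = 0.8900 m/s
h_f = f(L/D)V²/(2g) = 0.01340·(238/0.552)·0.8900²/(2·9.81) = 0.2333 m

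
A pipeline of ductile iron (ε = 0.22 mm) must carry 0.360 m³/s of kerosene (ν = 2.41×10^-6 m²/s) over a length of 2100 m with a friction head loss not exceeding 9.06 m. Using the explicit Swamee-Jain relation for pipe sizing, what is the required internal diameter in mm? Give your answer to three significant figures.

D ≈ 543 mm

Swamee-Jain (Type III): D = 0.66·[ε^1.25·(LQ²/(gh_f))^4.75 + ν·Q^9.4·(L/(gh_f))^5.2]^0.04
LQ²/(gh_f) = 3.062; L/(gh_f) = 23.63
Term 1 = ε^1.25·(…)^4.75 = 0.00545; Term 2 = ν·Q^9.4·(…)^5.2 = 0.00225
D = 0.66·(0.00545 + 0.00225)^0.04 = 0.5433 m = 543 mm
Check: V = 1.55 m/s, Re = 3.50×10^5, f = 0.01755, h_f = 8.34 m ≈ 9.06 m ✓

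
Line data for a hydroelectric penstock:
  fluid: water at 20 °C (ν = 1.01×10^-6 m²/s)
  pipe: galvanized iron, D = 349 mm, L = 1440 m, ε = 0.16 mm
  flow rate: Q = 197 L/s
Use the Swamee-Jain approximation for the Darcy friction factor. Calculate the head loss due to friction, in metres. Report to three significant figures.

h_f ≈ 15.4 m

V = 4Q/(πD²) = 4·0.197/(π·0.349²) = 2.059 m/s
Re = VD/ν = 2.059·0.349/1.01×10^-6 = 7.12×10^5 → turbulent
ε/D = 0.16/349 = 4.58×10^-4
Swamee-Jain: f = 0.01722
h_f = f(L/D)V²/(2g) = 0.01722·(1440/0.349)·2.059²/(2·9.81) = 15.36 m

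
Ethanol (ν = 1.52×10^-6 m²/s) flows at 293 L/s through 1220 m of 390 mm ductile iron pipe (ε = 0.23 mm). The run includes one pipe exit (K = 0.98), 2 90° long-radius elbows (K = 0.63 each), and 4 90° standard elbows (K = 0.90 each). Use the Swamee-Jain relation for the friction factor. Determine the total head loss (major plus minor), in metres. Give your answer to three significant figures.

H_L ≈ 19.2 m

V = 4Q/(πD²) = 2.453 m/s; V²/2g = 0.3066 m
Re = 6.29×10^5, ε/D = 5.90×10^-4 → f = 0.01814 (Swamee-Jain)
Major: h_f = f(L/D)·V²/2g = 0.01814·3128·0.3066 = 17.40 m
Minor: ΣK = 5.84; h_m = ΣK·V²/2g = 1.791 m
Total H_L = 17.40 + 1.791 = 19.19 m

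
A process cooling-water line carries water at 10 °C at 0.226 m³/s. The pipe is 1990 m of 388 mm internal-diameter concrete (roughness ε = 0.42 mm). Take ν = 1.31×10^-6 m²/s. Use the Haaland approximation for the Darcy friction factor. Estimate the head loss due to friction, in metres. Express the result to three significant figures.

V = 4Q/(πD²) = 4·0.226/(π·0.388²) = 1.911 m/s
Re = VD/ν = 1.911·0.388/1.31×10^-6 = 5.66×10^5 → turbulent
ε/D = 0.42/388 = 0.00108
Haaland: f = 0.02050
h_f = f(L/D)V²/(2g) = 0.02050·(1990/0.388)·1.911²/(2·9.81) = 19.58 m

h_f ≈ 19.6 m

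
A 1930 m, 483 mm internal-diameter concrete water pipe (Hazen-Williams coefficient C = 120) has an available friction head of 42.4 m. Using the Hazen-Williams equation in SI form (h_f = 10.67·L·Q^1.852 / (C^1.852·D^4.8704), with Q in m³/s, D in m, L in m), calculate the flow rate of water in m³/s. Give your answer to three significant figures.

Q ≈ 0.627 m³/s

Rearranging: Q = [h_f·C^1.852·D^4.8704 / (10.67·L)]^(1/1.852)
Q = [42.4·120^1.852·0.483^4.8704 / (10.67·1930)]^0.540 = 0.6273 m³/s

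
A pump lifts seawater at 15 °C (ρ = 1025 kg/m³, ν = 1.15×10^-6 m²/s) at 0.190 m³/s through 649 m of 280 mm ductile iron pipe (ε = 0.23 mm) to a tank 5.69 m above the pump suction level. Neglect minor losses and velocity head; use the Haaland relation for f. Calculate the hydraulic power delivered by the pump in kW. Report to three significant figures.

V = 4Q/(πD²) = 3.086 m/s; Re = 7.51×10^5; ε/D = 8.21×10^-4; f = 0.01917
h_f = f(L/D)V²/2g = 21.56 m
Total head H = z + h_f = 5.69 + 21.56 = 27.25 m
P_hyd = ρgQH = 1025·9.81·0.190·27.25 = 52.07 kW

P_hyd ≈ 52.1 kW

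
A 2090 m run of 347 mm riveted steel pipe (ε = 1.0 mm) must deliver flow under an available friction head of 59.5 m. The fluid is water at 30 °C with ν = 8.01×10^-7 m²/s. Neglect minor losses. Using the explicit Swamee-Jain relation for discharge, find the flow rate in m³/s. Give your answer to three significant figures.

Swamee-Jain (Type II): Q = -0.965·√(gD⁵h_f/L)·ln[ε/(3.7D) + √(3.17ν²L/(gD³h_f))]
√(gD⁵h_f/L) = √(9.81·0.347⁵·59.5/2090) = 0.03748
ε/(3.7D) = 7.79×10^-4; √(3.17ν²L/(gD³h_f)) = 1.32×10^-5
Q = -0.965·0.03748·ln(7.921×10^-4) = 0.2583 m³/s
Check: V = 2.73 m/s, Re = 1.18×10^6, f = 0.02605, h_f = 59.7 m ≈ 59.5 m ✓

Q ≈ 0.258 m³/s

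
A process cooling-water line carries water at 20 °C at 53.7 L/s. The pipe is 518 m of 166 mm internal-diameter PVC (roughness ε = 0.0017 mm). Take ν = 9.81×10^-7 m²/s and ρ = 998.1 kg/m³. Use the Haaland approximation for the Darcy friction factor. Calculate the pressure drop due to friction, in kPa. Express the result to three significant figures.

Δp ≈ 130 kPa

V = 4Q/(πD²) = 4·0.0537/(π·0.166²) = 2.481 m/s
Re = VD/ν = 2.481·0.166/9.81×10^-7 = 4.20×10^5 → turbulent
ε/D = 0.0017/166 = 1.02×10^-5
Haaland: f = 0.01358
h_f = f(L/D)V²/(2g) = 0.01358·(518/0.166)·2.481²/(2·9.81) = 13.30 m
Δp = ρg·h_f = 998.1·9.81·13.30 = 130.2 kPa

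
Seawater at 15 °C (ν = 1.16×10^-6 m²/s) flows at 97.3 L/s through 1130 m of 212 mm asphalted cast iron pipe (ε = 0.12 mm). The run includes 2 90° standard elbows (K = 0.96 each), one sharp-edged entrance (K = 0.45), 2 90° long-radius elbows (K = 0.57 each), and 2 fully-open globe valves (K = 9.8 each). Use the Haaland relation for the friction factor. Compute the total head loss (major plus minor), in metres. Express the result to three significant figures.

H_L ≈ 46.1 m

V = 4Q/(πD²) = 2.756 m/s; V²/2g = 0.3873 m
Re = 5.04×10^5, ε/D = 5.66×10^-4 → f = 0.01798 (Haaland)
Major: h_f = f(L/D)·V²/2g = 0.01798·5330·0.3873 = 37.11 m
Minor: ΣK = 23.1; h_m = ΣK·V²/2g = 8.950 m
Total H_L = 37.11 + 8.950 = 46.06 m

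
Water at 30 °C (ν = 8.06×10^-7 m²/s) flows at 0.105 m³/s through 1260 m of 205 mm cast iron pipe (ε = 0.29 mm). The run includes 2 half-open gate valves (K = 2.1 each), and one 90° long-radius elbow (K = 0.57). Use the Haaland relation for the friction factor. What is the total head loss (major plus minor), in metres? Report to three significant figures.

V = 4Q/(πD²) = 3.181 m/s; V²/2g = 0.5158 m
Re = 8.09×10^5, ε/D = 0.00141 → f = 0.02170 (Haaland)
Major: h_f = f(L/D)·V²/2g = 0.02170·6146·0.5158 = 68.81 m
Minor: ΣK = 4.77; h_m = ΣK·V²/2g = 2.460 m
Total H_L = 68.81 + 2.460 = 71.27 m

H_L ≈ 71.3 m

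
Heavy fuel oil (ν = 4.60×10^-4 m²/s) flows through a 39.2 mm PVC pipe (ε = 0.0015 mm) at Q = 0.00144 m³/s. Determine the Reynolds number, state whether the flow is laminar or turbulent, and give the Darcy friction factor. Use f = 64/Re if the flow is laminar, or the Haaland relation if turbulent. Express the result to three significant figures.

Re ≈ 102; laminar; f = 64/Re ≈ 0.629

V = 4Q/(πD²) = 1.193 m/s
Re = VD/ν = 1.193·0.0392/4.60×10^-4 = 102
Re < 2300 → laminar → f = 64/Re = 0.6294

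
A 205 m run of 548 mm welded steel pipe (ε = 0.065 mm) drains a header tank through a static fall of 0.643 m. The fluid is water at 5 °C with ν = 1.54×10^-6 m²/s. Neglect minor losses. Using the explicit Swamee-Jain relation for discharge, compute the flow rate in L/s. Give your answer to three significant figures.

Q ≈ 360 L/s

Swamee-Jain (Type II): Q = -0.965·√(gD⁵h_f/L)·ln[ε/(3.7D) + √(3.17ν²L/(gD³h_f))]
√(gD⁵h_f/L) = √(9.81·0.548⁵·0.643/205) = 0.03900
ε/(3.7D) = 3.21×10^-5; √(3.17ν²L/(gD³h_f)) = 3.85×10^-5
Q = -0.965·0.03900·ln(7.059×10^-5) = 0.3597 m³/s
Check: V = 1.53 m/s, Re = 5.43×10^5, f = 0.01455, h_f = 0.645 m ≈ 0.643 m ✓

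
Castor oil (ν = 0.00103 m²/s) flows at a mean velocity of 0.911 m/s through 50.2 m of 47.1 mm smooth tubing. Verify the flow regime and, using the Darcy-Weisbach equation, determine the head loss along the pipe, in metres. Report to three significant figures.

h_f ≈ 69.3 m

Re = VD/ν = 0.911·0.04710/0.00103 = 41.7 → laminar (Re < 2300)
f = 64/Re = 1.536
h_f = f(L/D)V²/(2g) = 1.536·(50.2/0.04710)·0.911²/(2·9.81) = 69.26 m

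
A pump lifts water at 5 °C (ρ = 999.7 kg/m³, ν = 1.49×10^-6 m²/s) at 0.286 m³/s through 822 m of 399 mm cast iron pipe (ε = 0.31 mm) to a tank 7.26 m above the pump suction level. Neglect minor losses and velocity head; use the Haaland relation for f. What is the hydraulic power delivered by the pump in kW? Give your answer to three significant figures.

V = 4Q/(πD²) = 2.287 m/s; Re = 6.13×10^5; ε/D = 7.77×10^-4; f = 0.01903
h_f = f(L/D)V²/2g = 10.46 m
Total head H = z + h_f = 7.26 + 10.46 = 17.72 m
P_hyd = ρgQH = 999.7·9.81·0.286·17.72 = 49.69 kW

P_hyd ≈ 49.7 kW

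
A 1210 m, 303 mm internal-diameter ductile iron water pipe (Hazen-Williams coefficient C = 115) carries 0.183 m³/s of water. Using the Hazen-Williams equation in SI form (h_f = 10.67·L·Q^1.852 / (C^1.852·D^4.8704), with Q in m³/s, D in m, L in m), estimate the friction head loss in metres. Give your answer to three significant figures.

h_f ≈ 28.5 m

h_f = 10.67·1210·0.183^1.852 / (115^1.852·0.303^4.8704) = 28.46 m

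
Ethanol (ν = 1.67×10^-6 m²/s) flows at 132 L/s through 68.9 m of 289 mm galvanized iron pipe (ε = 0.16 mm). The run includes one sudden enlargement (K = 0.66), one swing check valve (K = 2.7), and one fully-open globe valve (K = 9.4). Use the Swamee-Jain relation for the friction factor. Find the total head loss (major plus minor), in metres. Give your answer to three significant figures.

V = 4Q/(πD²) = 2.012 m/s; V²/2g = 0.2064 m
Re = 3.48×10^5, ε/D = 5.54×10^-4 → f = 0.01846 (Swamee-Jain)
Major: h_f = f(L/D)·V²/2g = 0.01846·238.4·0.2064 = 0.9081 m
Minor: ΣK = 12.8; h_m = ΣK·V²/2g = 2.633 m
Total H_L = 0.9081 + 2.633 = 3.542 m

H_L ≈ 3.54 m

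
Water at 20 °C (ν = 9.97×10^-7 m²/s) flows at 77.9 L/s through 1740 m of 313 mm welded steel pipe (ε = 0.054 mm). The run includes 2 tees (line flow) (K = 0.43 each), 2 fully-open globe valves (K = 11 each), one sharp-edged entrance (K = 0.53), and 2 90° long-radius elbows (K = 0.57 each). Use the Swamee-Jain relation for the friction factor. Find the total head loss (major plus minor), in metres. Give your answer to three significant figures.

H_L ≈ 5.92 m

V = 4Q/(πD²) = 1.012 m/s; V²/2g = 0.05224 m
Re = 3.18×10^5, ε/D = 1.73×10^-4 → f = 0.01598 (Swamee-Jain)
Major: h_f = f(L/D)·V²/2g = 0.01598·5559·0.05224 = 4.640 m
Minor: ΣK = 24.5; h_m = ΣK·V²/2g = 1.281 m
Total H_L = 4.640 + 1.281 = 5.921 m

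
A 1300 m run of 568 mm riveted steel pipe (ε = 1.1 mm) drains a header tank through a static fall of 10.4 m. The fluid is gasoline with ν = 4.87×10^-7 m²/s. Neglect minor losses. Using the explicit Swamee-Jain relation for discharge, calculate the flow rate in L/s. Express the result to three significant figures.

Q ≈ 496 L/s

Swamee-Jain (Type II): Q = -0.965·√(gD⁵h_f/L)·ln[ε/(3.7D) + √(3.17ν²L/(gD³h_f))]
√(gD⁵h_f/L) = √(9.81·0.568⁵·10.4/1300) = 0.06812
ε/(3.7D) = 5.23×10^-4; √(3.17ν²L/(gD³h_f)) = 7.23×10^-6
Q = -0.965·0.06812·ln(5.306×10^-4) = 0.4957 m³/s
Check: V = 1.96 m/s, Re = 2.28×10^6, f = 0.02335, h_f = 10.4 m ≈ 10.4 m ✓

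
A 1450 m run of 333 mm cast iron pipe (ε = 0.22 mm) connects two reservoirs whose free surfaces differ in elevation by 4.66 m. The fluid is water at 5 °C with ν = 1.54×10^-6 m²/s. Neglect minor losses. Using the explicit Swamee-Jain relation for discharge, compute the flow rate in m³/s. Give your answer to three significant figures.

Q ≈ 0.0906 m³/s

Swamee-Jain (Type II): Q = -0.965·√(gD⁵h_f/L)·ln[ε/(3.7D) + √(3.17ν²L/(gD³h_f))]
√(gD⁵h_f/L) = √(9.81·0.333⁵·4.66/1450) = 0.01136
ε/(3.7D) = 1.79×10^-4; √(3.17ν²L/(gD³h_f)) = 8.04×10^-5
Q = -0.965·0.01136·ln(2.589×10^-4) = 0.09055 m³/s
Check: V = 1.04 m/s, Re = 2.25×10^5, f = 0.01956, h_f = 4.69 m ≈ 4.66 m ✓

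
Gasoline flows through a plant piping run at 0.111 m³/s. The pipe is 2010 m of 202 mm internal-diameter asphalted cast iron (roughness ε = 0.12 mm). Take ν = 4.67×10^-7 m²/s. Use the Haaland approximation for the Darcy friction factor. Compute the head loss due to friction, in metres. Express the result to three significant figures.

V = 4Q/(πD²) = 4·0.111/(π·0.202²) = 3.464 m/s
Re = VD/ν = 3.464·0.202/4.67×10^-7 = 1.50×10^6 → turbulent
ε/D = 0.12/202 = 5.94×10^-4
Haaland: f = 0.01766
h_f = f(L/D)V²/(2g) = 0.01766·(2010/0.202)·3.464²/(2·9.81) = 107.5 m

h_f ≈ 107 m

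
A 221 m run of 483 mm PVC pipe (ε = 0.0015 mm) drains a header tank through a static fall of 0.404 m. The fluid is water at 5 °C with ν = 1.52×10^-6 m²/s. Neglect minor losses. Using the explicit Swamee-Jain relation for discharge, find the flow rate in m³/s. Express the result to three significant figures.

Swamee-Jain (Type II): Q = -0.965·√(gD⁵h_f/L)·ln[ε/(3.7D) + √(3.17ν²L/(gD³h_f))]
√(gD⁵h_f/L) = √(9.81·0.483⁵·0.404/221) = 0.02171
ε/(3.7D) = 8.39×10^-7; √(3.17ν²L/(gD³h_f)) = 6.02×10^-5
Q = -0.965·0.02171·ln(6.104×10^-5) = 0.2033 m³/s
Check: V = 1.11 m/s, Re = 3.53×10^5, f = 0.01399, h_f = 0.402 m ≈ 0.404 m ✓

Q ≈ 0.203 m³/s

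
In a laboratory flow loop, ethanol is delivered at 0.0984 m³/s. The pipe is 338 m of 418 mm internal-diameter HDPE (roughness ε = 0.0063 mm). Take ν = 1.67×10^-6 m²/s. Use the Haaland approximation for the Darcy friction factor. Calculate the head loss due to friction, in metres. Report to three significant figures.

V = 4Q/(πD²) = 4·0.0984/(π·0.418²) = 0.7171 m/s
Re = VD/ν = 0.7171·0.418/1.67×10^-6 = 1.79×10^5 → turbulent
ε/D = 0.0063/418 = 1.51×10^-5
Haaland: f = 0.01592
h_f = f(L/D)V²/(2g) = 0.01592·(338/0.418)·0.7171²/(2·9.81) = 0.3373 m

h_f ≈ 0.337 m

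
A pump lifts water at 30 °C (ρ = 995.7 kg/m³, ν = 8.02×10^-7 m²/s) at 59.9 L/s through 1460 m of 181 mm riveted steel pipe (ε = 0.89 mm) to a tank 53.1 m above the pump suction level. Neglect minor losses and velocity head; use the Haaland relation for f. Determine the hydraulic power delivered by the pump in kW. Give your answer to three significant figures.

V = 4Q/(πD²) = 2.328 m/s; Re = 5.25×10^5; ε/D = 0.00492; f = 0.03044
h_f = f(L/D)V²/2g = 67.83 m
Total head H = z + h_f = 53.1 + 67.83 = 120.9 m
P_hyd = ρgQH = 995.7·9.81·0.0599·120.9 = 70.75 kW

P_hyd ≈ 70.8 kW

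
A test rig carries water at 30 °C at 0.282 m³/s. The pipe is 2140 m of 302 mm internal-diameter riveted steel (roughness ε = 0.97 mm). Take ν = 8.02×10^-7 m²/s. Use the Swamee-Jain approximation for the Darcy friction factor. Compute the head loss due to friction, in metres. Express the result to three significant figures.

h_f ≈ 150 m

V = 4Q/(πD²) = 4·0.282/(π·0.302²) = 3.937 m/s
Re = VD/ν = 3.937·0.302/8.02×10^-7 = 1.48×10^6 → turbulent
ε/D = 0.97/302 = 0.00321
Swamee-Jain: f = 0.02681
h_f = f(L/D)V²/(2g) = 0.02681·(2140/0.302)·3.937²/(2·9.81) = 150.1 m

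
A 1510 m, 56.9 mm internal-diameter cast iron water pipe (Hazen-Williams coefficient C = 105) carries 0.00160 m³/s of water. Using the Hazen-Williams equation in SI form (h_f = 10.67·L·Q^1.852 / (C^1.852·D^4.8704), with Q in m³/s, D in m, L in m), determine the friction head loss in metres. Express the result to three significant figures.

h_f = 10.67·1510·0.00160^1.852 / (105^1.852·0.0569^4.8704) = 22.34 m

h_f ≈ 22.3 m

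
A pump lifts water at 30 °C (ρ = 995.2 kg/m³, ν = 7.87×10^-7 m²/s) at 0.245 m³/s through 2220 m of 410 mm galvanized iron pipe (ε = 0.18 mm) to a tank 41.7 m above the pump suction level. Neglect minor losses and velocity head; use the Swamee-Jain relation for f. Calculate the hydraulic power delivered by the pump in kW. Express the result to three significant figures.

V = 4Q/(πD²) = 1.856 m/s; Re = 9.67×10^5; ε/D = 4.39×10^-4; f = 0.01689
h_f = f(L/D)V²/2g = 16.05 m
Total head H = z + h_f = 41.7 + 16.05 = 57.75 m
P_hyd = ρgQH = 995.2·9.81·0.245·57.75 = 138.1 kW

P_hyd ≈ 138 kW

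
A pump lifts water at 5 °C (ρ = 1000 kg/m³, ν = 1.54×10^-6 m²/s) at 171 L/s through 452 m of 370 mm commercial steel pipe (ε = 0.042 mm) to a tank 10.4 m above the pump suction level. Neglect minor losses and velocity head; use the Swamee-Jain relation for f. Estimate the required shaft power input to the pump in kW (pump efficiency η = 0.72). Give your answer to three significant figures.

P_shaft ≈ 29.8 kW

V = 4Q/(πD²) = 1.590 m/s; Re = 3.82×10^5; ε/D = 1.14×10^-4; f = 0.01509
h_f = f(L/D)V²/2g = 2.376 m
Total head H = z + h_f = 10.4 + 2.376 = 12.78 m
P_hyd = ρgQH = 1000·9.81·0.171·12.78 = 21.43 kW
P_shaft = P_hyd/η = 21.43/0.72 = 29.77 kW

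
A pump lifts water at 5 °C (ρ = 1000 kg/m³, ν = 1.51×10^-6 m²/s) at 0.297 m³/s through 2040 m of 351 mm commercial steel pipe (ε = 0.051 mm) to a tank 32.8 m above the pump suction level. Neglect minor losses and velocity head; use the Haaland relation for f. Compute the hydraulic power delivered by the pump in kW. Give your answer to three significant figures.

P_hyd ≈ 212 kW

V = 4Q/(πD²) = 3.069 m/s; Re = 7.13×10^5; ε/D = 1.45×10^-4; f = 0.01429
h_f = f(L/D)V²/2g = 39.89 m
Total head H = z + h_f = 32.8 + 39.89 = 72.69 m
P_hyd = ρgQH = 1000·9.81·0.297·72.69 = 211.8 kW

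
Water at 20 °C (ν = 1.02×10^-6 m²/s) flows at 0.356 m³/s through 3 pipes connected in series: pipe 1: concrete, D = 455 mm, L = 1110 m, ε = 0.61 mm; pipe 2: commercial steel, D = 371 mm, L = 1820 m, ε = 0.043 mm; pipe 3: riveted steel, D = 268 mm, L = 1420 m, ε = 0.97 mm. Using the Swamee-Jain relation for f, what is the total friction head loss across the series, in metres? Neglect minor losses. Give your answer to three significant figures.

H ≈ 348 m

Pipe 1: V = 2.189 m/s, Re = 9.77×10^5, ε/D = 0.00134, f = 0.02145, h_1 = f(L/D)V²/2g = 12.79 m
Pipe 2: V = 3.293 m/s, Re = 1.20×10^6, ε/D = 1.16×10^-4, f = 0.01356, h_2 = f(L/D)V²/2g = 36.76 m
Pipe 3: V = 6.311 m/s, Re = 1.66×10^6, ε/D = 0.00362, f = 0.02772, h_3 = f(L/D)V²/2g = 298.1 m
Series → Q common, losses add: H = Σh = 347.7 m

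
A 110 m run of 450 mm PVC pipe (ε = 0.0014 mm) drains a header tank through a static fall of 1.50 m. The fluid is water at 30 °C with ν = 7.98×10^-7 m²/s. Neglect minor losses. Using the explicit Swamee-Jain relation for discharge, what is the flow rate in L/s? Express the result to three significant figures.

Swamee-Jain (Type II): Q = -0.965·√(gD⁵h_f/L)·ln[ε/(3.7D) + √(3.17ν²L/(gD³h_f))]
√(gD⁵h_f/L) = √(9.81·0.450⁵·1.50/110) = 0.04968
ε/(3.7D) = 8.41×10^-7; √(3.17ν²L/(gD³h_f)) = 1.29×10^-5
Q = -0.965·0.04968·ln(1.371×10^-5) = 0.5369 m³/s
Check: V = 3.38 m/s, Re = 1.90×10^6, f = 0.01056, h_f = 1.50 m ≈ 1.50 m ✓

Q ≈ 537 L/s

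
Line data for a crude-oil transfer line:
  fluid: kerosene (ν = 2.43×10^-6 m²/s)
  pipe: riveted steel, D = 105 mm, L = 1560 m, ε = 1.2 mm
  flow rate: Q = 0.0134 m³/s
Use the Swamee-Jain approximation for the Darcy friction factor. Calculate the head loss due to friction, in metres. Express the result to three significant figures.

V = 4Q/(πD²) = 4·0.0134/(π·0.105²) = 1.548 m/s
Re = VD/ν = 1.548·0.105/2.43×10^-6 = 6.69×10^4 → turbulent
ε/D = 1.2/105 = 0.0114
Swamee-Jain: f = 0.04081
h_f = f(L/D)V²/(2g) = 0.04081·(1560/0.105)·1.548²/(2·9.81) = 74.01 m

h_f ≈ 74.0 m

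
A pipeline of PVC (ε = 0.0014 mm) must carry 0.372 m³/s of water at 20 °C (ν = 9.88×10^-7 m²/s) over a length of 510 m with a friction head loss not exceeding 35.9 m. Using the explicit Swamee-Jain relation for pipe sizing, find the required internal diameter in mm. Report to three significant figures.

D ≈ 283 mm

Swamee-Jain (Type III): D = 0.66·[ε^1.25·(LQ²/(gh_f))^4.75 + ν·Q^9.4·(L/(gh_f))^5.2]^0.04
LQ²/(gh_f) = 0.2004; L/(gh_f) = 1.448
Term 1 = ε^1.25·(…)^4.75 = 2.33×10^-11; Term 2 = ν·Q^9.4·(…)^5.2 = 6.22×10^-10
D = 0.66·(2.33×10^-11 + 6.22×10^-10)^0.04 = 0.2831 m = 283 mm
Check: V = 5.91 m/s, Re = 1.69×10^6, f = 0.01081, h_f = 34.7 m ≈ 35.9 m ✓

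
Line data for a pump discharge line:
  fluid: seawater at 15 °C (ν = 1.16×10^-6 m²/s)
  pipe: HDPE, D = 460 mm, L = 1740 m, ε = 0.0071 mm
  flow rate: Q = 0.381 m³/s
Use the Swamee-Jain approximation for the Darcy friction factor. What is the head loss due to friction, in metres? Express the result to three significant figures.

V = 4Q/(πD²) = 4·0.381/(π·0.460²) = 2.293 m/s
Re = VD/ν = 2.293·0.460/1.16×10^-6 = 9.09×10^5 → turbulent
ε/D = 0.0071/460 = 1.54×10^-5
Swamee-Jain: f = 0.01215
h_f = f(L/D)V²/(2g) = 0.01215·(1740/0.460)·2.293²/(2·9.81) = 12.31 m

h_f ≈ 12.3 m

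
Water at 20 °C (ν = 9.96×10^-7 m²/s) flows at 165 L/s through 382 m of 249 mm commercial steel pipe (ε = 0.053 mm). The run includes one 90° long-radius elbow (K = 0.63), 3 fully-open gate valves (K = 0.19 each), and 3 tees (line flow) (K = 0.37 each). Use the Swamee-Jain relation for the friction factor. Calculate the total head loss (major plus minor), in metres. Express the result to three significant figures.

V = 4Q/(πD²) = 3.388 m/s; V²/2g = 0.5852 m
Re = 8.47×10^5, ε/D = 2.13×10^-4 → f = 0.01505 (Swamee-Jain)
Major: h_f = f(L/D)·V²/2g = 0.01505·1534·0.5852 = 13.51 m
Minor: ΣK = 2.31; h_m = ΣK·V²/2g = 1.352 m
Total H_L = 13.51 + 1.352 = 14.86 m

H_L ≈ 14.9 m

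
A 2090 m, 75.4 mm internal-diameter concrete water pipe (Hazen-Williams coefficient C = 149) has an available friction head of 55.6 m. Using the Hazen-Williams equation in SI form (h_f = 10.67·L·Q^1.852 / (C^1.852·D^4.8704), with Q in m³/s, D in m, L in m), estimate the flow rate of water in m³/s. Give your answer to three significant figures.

Rearranging: Q = [h_f·C^1.852·D^4.8704 / (10.67·L)]^(1/1.852)
Q = [55.6·149^1.852·0.0754^4.8704 / (10.67·2090)]^0.540 = 0.006535 m³/s

Q ≈ 0.00654 m³/s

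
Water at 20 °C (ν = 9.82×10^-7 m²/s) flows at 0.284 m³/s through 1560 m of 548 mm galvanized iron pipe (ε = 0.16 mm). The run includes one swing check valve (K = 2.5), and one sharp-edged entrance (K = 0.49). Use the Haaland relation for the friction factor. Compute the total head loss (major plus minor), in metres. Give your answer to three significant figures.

V = 4Q/(πD²) = 1.204 m/s; V²/2g = 0.07390 m
Re = 6.72×10^5, ε/D = 2.92×10^-4 → f = 0.01581 (Haaland)
Major: h_f = f(L/D)·V²/2g = 0.01581·2847·0.07390 = 3.326 m
Minor: ΣK = 2.99; h_m = ΣK·V²/2g = 0.2210 m
Total H_L = 3.326 + 0.2210 = 3.547 m

H_L ≈ 3.55 m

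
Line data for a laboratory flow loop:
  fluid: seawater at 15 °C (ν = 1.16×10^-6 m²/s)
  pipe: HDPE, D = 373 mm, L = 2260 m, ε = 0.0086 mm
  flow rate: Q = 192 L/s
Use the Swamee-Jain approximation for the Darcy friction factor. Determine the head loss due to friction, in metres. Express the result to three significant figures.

h_f ≈ 12.6 m

V = 4Q/(πD²) = 4·0.192/(π·0.373²) = 1.757 m/s
Re = VD/ν = 1.757·0.373/1.16×10^-6 = 5.65×10^5 → turbulent
ε/D = 0.0086/373 = 2.31×10^-5
Swamee-Jain: f = 0.01320
h_f = f(L/D)V²/(2g) = 0.01320·(2260/0.373)·1.757²/(2·9.81) = 12.58 m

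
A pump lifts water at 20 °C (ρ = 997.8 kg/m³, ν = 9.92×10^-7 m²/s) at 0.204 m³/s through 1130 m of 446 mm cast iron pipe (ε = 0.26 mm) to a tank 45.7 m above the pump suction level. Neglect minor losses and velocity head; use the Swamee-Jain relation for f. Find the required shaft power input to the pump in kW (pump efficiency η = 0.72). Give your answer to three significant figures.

V = 4Q/(πD²) = 1.306 m/s; Re = 5.87×10^5; ε/D = 5.83×10^-4; f = 0.01815
h_f = f(L/D)V²/2g = 3.997 m
Total head H = z + h_f = 45.7 + 3.997 = 49.70 m
P_hyd = ρgQH = 997.8·9.81·0.204·49.70 = 99.24 kW
P_shaft = P_hyd/η = 99.24/0.72 = 137.8 kW

P_shaft ≈ 138 kW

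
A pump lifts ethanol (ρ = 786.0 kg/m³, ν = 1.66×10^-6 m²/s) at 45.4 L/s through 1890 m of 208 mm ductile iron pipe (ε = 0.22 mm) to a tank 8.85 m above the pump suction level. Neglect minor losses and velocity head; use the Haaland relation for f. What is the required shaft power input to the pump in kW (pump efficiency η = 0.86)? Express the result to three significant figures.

V = 4Q/(πD²) = 1.336 m/s; Re = 1.67×10^5; ε/D = 0.00106; f = 0.02135
h_f = f(L/D)V²/2g = 17.65 m
Total head H = z + h_f = 8.85 + 17.65 = 26.50 m
P_hyd = ρgQH = 786.0·9.81·0.0454·26.50 = 9.277 kW
P_shaft = P_hyd/η = 9.277/0.86 = 10.79 kW

P_shaft ≈ 10.8 kW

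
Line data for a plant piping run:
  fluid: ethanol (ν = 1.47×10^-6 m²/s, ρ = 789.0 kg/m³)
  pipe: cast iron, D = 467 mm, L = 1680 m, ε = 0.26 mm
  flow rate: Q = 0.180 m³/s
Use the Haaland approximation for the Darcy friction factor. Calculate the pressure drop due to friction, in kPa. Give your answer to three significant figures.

Δp ≈ 28.7 kPa

V = 4Q/(πD²) = 4·0.180/(π·0.467²) = 1.051 m/s
Re = VD/ν = 1.051·0.467/1.47×10^-6 = 3.34×10^5 → turbulent
ε/D = 0.26/467 = 5.57×10^-4
Haaland: f = 0.01828
h_f = f(L/D)V²/(2g) = 0.01828·(1680/0.467)·1.051²/(2·9.81) = 3.702 m
Δp = ρg·h_f = 789.0·9.81·3.702 = 28.65 kPa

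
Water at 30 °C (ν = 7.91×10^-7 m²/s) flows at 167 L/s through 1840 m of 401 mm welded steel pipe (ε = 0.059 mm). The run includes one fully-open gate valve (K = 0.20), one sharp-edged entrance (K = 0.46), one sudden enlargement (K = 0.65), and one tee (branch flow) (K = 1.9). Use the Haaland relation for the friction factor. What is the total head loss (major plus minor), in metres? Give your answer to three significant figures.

V = 4Q/(πD²) = 1.322 m/s; V²/2g = 0.08912 m
Re = 6.70×10^5, ε/D = 1.47×10^-4 → f = 0.01439 (Haaland)
Major: h_f = f(L/D)·V²/2g = 0.01439·4589·0.08912 = 5.883 m
Minor: ΣK = 3.21; h_m = ΣK·V²/2g = 0.2861 m
Total H_L = 5.883 + 0.2861 = 6.169 m

H_L ≈ 6.17 m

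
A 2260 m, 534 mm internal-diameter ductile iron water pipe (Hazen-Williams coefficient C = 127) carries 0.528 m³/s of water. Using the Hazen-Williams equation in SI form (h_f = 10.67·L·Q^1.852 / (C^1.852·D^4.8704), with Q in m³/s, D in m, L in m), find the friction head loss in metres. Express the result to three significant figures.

h_f = 10.67·2260·0.528^1.852 / (127^1.852·0.534^4.8704) = 19.92 m

h_f ≈ 19.9 m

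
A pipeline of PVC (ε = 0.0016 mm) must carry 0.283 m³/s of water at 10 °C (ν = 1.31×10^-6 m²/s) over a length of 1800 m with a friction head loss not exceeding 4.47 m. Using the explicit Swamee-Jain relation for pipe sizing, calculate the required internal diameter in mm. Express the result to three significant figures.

D ≈ 517 mm

Swamee-Jain (Type III): D = 0.66·[ε^1.25·(LQ²/(gh_f))^4.75 + ν·Q^9.4·(L/(gh_f))^5.2]^0.04
LQ²/(gh_f) = 3.288; L/(gh_f) = 41.05
Term 1 = ε^1.25·(…)^4.75 = 1.62×10^-5; Term 2 = ν·Q^9.4·(…)^5.2 = 0.00226
D = 0.66·(1.62×10^-5 + 0.00226)^0.04 = 0.5174 m = 517 mm
Check: V = 1.35 m/s, Re = 5.32×10^5, f = 0.01300, h_f = 4.18 m ≈ 4.47 m ✓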